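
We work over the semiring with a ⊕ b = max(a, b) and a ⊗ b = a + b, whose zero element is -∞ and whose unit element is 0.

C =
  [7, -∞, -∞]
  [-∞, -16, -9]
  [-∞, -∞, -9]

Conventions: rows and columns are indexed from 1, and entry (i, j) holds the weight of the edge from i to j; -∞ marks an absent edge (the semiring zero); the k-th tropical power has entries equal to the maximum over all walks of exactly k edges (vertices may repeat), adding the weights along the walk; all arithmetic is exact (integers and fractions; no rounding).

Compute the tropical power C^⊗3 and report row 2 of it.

C^⊗2:
  [14, -∞, -∞]
  [-∞, -32, -18]
  [-∞, -∞, -18]
C^⊗3:
  [21, -∞, -∞]
  [-∞, -48, -27]
  [-∞, -∞, -27]
Answer: row 2 of C^⊗3 = [-∞, -48, -27]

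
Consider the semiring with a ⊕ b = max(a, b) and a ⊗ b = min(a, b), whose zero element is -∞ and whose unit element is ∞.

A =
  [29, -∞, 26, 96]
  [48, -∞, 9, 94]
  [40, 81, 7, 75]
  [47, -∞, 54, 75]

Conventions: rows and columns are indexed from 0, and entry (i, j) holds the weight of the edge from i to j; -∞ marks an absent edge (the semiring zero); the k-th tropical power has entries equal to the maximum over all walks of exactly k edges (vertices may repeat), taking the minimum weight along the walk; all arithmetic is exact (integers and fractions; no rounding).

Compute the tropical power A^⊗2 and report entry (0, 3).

A^⊗2:
  [47, 26, 54, 75]
  [47, 9, 54, 75]
  [48, 7, 54, 81]
  [47, 54, 54, 75]
Key observation: the optimum is the walk 0->3->3, with weight 96 min 75 = 75.
Optimal value attained by: walk 0->3->3.
Answer: (A^⊗2)[0][3] = 75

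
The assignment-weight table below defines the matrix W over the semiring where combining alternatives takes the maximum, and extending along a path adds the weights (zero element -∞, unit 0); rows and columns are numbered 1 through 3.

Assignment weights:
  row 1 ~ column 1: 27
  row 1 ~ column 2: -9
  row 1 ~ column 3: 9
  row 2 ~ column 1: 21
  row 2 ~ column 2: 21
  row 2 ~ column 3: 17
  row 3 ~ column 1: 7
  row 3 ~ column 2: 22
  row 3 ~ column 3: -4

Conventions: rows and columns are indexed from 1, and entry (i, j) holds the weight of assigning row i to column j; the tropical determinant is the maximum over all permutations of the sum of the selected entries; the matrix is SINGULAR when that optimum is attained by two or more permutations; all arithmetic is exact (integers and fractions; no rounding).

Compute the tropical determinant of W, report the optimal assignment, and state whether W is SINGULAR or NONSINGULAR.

σ = (1, 2, 3): 27 + 21 + (-4) = 44
σ = (1, 3, 2): 27 + 17 + 22 = 66
σ = (2, 1, 3): (-9) + 21 + (-4) = 8
σ = (2, 3, 1): (-9) + 17 + 7 = 15
σ = (3, 1, 2): 9 + 21 + 22 = 52
σ = (3, 2, 1): 9 + 21 + 7 = 37
Optimal value attained by: σ = (1, 3, 2).
Answer: det⊕(W) = 66; verdict: NONSINGULAR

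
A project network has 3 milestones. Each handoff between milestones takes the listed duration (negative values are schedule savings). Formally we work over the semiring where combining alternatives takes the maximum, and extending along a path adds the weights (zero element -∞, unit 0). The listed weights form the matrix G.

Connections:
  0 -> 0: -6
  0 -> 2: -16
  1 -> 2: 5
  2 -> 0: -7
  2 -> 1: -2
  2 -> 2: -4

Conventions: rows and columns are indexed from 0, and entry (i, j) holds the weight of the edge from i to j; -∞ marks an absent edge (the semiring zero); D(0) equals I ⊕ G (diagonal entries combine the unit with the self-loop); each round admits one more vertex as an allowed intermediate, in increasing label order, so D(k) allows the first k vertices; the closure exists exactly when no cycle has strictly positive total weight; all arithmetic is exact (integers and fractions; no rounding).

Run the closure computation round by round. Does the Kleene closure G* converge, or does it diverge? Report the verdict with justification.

D(0):
  [0, -∞, -16]
  [-∞, 0, 5]
  [-7, -2, 0]
D(1):
  [0, -∞, -16]
  [-∞, 0, 5]
  [-7, -2, 0]
Detection: at round 2, diagonal entry (2, 2) turns strictly positive.
Key observation: the cycle 2->1->2 has total weight (-2) + 5, which is strictly positive.
Answer: DIVERGES — positive cycle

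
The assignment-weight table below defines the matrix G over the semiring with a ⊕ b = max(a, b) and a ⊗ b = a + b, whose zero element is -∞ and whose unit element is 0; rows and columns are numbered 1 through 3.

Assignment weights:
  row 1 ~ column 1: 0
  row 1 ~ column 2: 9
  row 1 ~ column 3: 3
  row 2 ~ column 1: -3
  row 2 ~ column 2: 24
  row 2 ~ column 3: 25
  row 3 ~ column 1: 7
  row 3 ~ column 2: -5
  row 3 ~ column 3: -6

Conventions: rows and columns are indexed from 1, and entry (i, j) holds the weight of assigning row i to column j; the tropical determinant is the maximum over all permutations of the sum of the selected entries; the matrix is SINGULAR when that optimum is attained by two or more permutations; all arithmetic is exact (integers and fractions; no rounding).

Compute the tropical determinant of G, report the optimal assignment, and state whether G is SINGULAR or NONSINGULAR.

σ = (1, 2, 3): 0 + 24 + (-6) = 18
σ = (1, 3, 2): 0 + 25 + (-5) = 20
σ = (2, 1, 3): 9 + (-3) + (-6) = 0
σ = (2, 3, 1): 9 + 25 + 7 = 41
σ = (3, 1, 2): 3 + (-3) + (-5) = -5
σ = (3, 2, 1): 3 + 24 + 7 = 34
Optimal value attained by: σ = (2, 3, 1).
Answer: det⊕(G) = 41; verdict: NONSINGULAR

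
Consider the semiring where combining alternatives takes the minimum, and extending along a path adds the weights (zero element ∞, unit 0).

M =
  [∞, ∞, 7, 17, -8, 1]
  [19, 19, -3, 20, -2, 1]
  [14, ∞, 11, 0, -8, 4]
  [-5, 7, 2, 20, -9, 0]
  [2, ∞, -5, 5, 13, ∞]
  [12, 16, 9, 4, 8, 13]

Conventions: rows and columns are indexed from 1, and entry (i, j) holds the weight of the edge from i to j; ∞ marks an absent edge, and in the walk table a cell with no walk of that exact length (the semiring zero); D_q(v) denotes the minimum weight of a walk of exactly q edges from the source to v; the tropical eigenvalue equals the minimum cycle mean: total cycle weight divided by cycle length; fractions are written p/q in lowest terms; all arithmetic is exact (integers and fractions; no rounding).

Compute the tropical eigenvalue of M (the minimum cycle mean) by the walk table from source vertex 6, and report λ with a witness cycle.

q=0: [∞, ∞, ∞, ∞, ∞, 0]
q=1: [12, 16, 9, 4, 8, 13]
q=2: [-1, 11, 3, 9, -5, 4]
q=3: [-3, 16, -10, 0, -9, 0]
q=4: [-7, 7, -14, -10, -18, -6]
q=5: [-16, -3, -23, -14, -22, -10]
q=6: [-20, -7, -27, -23, -31, -19]
Optimal cycle mean attained by: cycle 3->5->3, total (-8) + (-5), length 2.
Answer: λ = -13/2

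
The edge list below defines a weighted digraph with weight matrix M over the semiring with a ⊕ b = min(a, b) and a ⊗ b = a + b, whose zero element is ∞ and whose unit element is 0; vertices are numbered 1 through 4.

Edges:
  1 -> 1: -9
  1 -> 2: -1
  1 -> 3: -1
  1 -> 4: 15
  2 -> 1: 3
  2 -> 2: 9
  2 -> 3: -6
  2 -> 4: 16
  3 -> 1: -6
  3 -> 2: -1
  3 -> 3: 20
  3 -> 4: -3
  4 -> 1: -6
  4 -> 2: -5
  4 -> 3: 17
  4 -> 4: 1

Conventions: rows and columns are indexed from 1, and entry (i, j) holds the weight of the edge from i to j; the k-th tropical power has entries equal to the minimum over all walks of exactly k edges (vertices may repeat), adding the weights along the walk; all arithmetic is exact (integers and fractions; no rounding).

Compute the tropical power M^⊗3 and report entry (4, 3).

M^⊗2:
  [-18, -10, -10, -4]
  [-12, -7, 2, -9]
  [-15, -8, -7, -2]
  [-15, -7, -11, 2]
M^⊗3:
  [-27, -19, -19, -13]
  [-21, -14, -13, -8]
  [-24, -16, -16, -10]
  [-24, -16, -16, -14]
Key observation: the optimum is the walk 4->1->1->3, with weight (-6) + (-9) + (-1) = -16.
Optimal value attained by: walk 4->1->1->3.
Answer: (M^⊗3)[4][3] = -16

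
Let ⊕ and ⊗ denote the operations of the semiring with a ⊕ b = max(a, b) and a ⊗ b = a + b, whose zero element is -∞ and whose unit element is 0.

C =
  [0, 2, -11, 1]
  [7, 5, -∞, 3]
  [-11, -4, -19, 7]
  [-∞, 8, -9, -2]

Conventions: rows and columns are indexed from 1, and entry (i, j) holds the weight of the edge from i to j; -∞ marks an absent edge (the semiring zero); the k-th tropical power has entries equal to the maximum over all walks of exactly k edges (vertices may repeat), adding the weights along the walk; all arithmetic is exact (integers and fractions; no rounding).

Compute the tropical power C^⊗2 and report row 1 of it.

C^⊗2:
  [9, 9, -8, 5]
  [12, 11, -4, 8]
  [3, 15, -2, 5]
  [15, 13, -11, 11]
Answer: row 1 of C^⊗2 = [9, 9, -8, 5]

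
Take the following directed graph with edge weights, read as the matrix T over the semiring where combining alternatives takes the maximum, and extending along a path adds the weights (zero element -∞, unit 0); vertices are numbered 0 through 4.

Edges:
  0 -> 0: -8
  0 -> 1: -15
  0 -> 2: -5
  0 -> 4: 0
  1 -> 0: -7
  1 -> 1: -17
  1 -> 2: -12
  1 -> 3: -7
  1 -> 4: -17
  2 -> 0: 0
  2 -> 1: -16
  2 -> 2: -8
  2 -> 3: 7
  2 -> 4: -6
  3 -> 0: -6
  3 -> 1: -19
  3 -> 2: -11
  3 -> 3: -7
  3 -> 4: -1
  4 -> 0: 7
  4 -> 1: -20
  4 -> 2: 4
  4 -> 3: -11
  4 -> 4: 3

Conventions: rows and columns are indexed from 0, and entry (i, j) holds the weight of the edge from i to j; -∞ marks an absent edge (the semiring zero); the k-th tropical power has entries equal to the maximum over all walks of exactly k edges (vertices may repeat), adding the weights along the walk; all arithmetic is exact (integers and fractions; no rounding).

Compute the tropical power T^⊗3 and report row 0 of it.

T^⊗2:
  [7, -20, 4, 2, 3]
  [-10, -22, -12, -5, -7]
  [1, -12, -2, 0, 6]
  [6, -21, 3, -4, 2]
  [10, -8, 7, 11, 7]
T^⊗3:
  [10, -8, 7, 11, 7]
  [0, -24, -3, -5, -4]
  [13, -14, 10, 5, 9]
  [9, -9, 6, 10, 6]
  [14, -5, 11, 14, 10]
Answer: row 0 of T^⊗3 = [10, -8, 7, 11, 7]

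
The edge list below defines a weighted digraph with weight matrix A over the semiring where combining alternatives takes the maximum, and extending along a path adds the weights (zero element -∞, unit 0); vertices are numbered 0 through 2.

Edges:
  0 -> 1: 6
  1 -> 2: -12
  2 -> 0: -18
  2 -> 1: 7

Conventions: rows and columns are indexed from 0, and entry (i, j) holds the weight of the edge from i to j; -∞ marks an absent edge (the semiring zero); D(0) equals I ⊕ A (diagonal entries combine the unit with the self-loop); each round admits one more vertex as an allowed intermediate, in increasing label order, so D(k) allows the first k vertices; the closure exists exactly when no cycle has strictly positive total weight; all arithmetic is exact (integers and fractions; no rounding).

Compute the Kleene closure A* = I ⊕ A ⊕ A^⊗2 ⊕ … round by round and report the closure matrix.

D(0):
  [0, 6, -∞]
  [-∞, 0, -12]
  [-18, 7, 0]
D(1):
  [0, 6, -∞]
  [-∞, 0, -12]
  [-18, 7, 0]
D(2):
  [0, 6, -6]
  [-∞, 0, -12]
  [-18, 7, 0]
D(3):
  [0, 6, -6]
  [-30, 0, -12]
  [-18, 7, 0]
Answer: A* = [[0, 6, -6], [-30, 0, -12], [-18, 7, 0]]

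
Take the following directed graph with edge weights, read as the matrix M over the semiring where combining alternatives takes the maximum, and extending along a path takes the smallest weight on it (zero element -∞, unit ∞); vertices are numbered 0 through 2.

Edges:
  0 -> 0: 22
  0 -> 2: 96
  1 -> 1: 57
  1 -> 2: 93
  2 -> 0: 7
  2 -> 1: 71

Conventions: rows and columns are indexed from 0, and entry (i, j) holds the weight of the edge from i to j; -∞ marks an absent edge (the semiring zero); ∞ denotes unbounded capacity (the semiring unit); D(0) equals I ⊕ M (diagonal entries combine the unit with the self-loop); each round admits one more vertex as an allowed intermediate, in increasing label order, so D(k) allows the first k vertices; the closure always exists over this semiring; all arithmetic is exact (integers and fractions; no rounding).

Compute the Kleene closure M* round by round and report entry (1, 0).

D(0):
  [∞, -∞, 96]
  [-∞, ∞, 93]
  [7, 71, ∞]
D(1):
  [∞, -∞, 96]
  [-∞, ∞, 93]
  [7, 71, ∞]
D(2):
  [∞, -∞, 96]
  [-∞, ∞, 93]
  [7, 71, ∞]
D(3):
  [∞, 71, 96]
  [7, ∞, 93]
  [7, 71, ∞]
Answer: M*[1][0] = 7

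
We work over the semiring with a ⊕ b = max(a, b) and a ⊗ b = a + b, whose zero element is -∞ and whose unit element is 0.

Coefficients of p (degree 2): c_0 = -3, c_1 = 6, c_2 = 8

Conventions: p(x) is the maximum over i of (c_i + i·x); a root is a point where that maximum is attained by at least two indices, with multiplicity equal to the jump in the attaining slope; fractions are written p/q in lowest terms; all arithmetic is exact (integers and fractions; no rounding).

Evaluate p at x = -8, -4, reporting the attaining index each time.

p(-8) = max(-3+0·(-8)=-3, 6+1·(-8)=-2, 8+2·(-8)=-8) = -2 (attained by i=1)
p(-4) = max(-3+0·(-4)=-3, 6+1·(-4)=2, 8+2·(-4)=0) = 2 (attained by i=1)
Answer: p(-8) = -2; p(-4) = 2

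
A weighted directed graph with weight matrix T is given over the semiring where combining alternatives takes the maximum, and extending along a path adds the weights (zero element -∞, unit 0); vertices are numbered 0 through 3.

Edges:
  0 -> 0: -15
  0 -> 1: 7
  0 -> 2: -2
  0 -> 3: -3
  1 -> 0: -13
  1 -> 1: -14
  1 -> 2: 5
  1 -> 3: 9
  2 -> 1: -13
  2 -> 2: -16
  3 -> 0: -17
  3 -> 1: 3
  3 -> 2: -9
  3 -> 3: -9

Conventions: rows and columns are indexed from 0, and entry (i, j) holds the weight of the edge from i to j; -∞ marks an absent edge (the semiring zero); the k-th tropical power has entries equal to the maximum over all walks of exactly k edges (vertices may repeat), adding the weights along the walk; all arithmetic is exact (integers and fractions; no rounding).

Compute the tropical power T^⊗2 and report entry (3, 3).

T^⊗2:
  [-6, 0, 12, 16]
  [-8, 12, 0, 0]
  [-26, -27, -8, -4]
  [-10, -6, 8, 12]
Key observation: the optimum is the walk 3->1->3, with weight 3 + 9 = 12.
Optimal value attained by: walk 3->1->3.
Answer: (T^⊗2)[3][3] = 12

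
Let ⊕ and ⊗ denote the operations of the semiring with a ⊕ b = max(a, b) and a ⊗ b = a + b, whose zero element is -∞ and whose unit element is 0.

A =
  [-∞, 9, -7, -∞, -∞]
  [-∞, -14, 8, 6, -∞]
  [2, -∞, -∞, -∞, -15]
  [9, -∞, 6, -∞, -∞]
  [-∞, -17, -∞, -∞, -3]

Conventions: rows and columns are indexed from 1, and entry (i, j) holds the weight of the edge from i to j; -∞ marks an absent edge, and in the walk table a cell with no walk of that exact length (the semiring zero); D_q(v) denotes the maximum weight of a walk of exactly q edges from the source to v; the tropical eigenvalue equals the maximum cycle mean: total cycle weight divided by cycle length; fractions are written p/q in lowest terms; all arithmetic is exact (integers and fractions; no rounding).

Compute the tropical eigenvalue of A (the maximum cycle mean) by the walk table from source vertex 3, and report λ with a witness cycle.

q=0: [-∞, -∞, 0, -∞, -∞]
q=1: [2, -∞, -∞, -∞, -15]
q=2: [-∞, 11, -5, -∞, -18]
q=3: [-3, -3, 19, 17, -20]
q=4: [26, 6, 23, 3, 4]
q=5: [25, 35, 19, 12, 8]
Optimal cycle mean attained by: cycle 1->2->4->1, total 9 + 6 + 9, length 3.
Answer: λ = 8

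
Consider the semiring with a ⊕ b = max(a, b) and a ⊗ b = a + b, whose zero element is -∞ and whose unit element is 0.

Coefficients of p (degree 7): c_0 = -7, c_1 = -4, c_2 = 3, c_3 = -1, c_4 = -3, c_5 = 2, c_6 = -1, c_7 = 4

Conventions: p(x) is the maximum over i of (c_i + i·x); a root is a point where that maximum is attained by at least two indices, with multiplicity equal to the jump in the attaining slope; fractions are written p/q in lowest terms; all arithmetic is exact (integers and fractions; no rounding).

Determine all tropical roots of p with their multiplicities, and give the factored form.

hull edge (i=0, c=-7) to (i=2, c=3): slope 5, span 2
hull edge (i=2, c=3) to (i=7, c=4): slope 1/5, span 5
Factored form: p(x) = 4 ⊗ (x ⊕ (-5)) ⊗ (x ⊕ (-5)) ⊗ (x ⊕ (-1/5)) ⊗ (x ⊕ (-1/5)) ⊗ (x ⊕ (-1/5)) ⊗ (x ⊕ (-1/5)) ⊗ (x ⊕ (-1/5))
Answer: roots = -5 (mult 2), -1/5 (mult 5)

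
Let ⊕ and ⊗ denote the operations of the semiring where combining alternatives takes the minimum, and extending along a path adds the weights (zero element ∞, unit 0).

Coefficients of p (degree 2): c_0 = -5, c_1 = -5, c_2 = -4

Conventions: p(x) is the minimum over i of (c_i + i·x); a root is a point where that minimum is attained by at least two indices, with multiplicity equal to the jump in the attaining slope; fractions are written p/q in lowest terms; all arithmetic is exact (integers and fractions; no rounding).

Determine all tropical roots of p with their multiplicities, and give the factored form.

hull edge (i=0, c=-5) to (i=1, c=-5): slope 0, span 1
hull edge (i=1, c=-5) to (i=2, c=-4): slope 1, span 1
Factored form: p(x) = -4 ⊗ (x ⊕ (-1)) ⊗ (x ⊕ 0)
Answer: roots = -1 (mult 1), 0 (mult 1)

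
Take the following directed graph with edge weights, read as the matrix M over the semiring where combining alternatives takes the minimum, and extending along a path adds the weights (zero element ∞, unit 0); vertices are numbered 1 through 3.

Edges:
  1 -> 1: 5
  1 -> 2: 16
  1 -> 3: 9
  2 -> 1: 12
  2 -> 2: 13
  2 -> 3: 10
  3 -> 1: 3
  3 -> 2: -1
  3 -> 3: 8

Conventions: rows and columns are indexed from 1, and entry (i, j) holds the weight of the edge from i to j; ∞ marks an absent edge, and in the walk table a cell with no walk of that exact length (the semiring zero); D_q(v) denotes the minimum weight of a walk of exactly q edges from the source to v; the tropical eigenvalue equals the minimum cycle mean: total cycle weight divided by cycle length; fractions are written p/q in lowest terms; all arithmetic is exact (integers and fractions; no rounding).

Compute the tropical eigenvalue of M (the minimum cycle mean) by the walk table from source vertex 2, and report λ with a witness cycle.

q=0: [∞, 0, ∞]
q=1: [12, 13, 10]
q=2: [13, 9, 18]
q=3: [18, 17, 19]
Optimal cycle mean attained by: cycle 2->3->2, total 10 + (-1), length 2.
Answer: λ = 9/2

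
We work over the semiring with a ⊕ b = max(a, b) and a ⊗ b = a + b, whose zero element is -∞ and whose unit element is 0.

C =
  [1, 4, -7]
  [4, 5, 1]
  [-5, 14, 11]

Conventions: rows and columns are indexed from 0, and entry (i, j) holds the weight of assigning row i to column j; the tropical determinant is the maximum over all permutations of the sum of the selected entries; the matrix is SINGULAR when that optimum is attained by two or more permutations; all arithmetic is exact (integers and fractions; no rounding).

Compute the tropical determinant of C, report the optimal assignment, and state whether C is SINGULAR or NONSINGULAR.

σ = (0, 1, 2): 1 + 5 + 11 = 17
σ = (0, 2, 1): 1 + 1 + 14 = 16
σ = (1, 0, 2): 4 + 4 + 11 = 19
σ = (1, 2, 0): 4 + 1 + (-5) = 0
σ = (2, 0, 1): (-7) + 4 + 14 = 11
σ = (2, 1, 0): (-7) + 5 + (-5) = -7
Optimal value attained by: σ = (1, 0, 2).
Answer: det⊕(C) = 19; verdict: NONSINGULAR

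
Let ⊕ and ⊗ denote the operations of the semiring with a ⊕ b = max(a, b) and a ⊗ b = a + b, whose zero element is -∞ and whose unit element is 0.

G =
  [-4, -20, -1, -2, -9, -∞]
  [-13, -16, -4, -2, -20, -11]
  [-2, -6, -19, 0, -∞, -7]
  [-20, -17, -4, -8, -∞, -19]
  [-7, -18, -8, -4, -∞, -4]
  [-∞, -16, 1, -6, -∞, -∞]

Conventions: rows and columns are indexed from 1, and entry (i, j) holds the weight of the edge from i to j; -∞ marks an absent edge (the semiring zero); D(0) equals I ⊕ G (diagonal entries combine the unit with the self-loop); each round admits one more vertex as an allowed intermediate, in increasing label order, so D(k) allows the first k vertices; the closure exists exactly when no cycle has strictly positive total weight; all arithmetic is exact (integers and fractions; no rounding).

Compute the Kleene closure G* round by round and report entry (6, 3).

D(0):
  [0, -20, -1, -2, -9, -∞]
  [-13, 0, -4, -2, -20, -11]
  [-2, -6, 0, 0, -∞, -7]
  [-20, -17, -4, 0, -∞, -19]
  [-7, -18, -8, -4, 0, -4]
  [-∞, -16, 1, -6, -∞, 0]
D(1):
  [0, -20, -1, -2, -9, -∞]
  [-13, 0, -4, -2, -20, -11]
  [-2, -6, 0, 0, -11, -7]
  [-20, -17, -4, 0, -29, -19]
  [-7, -18, -8, -4, 0, -4]
  [-∞, -16, 1, -6, -∞, 0]
D(2):
  [0, -20, -1, -2, -9, -31]
  [-13, 0, -4, -2, -20, -11]
  [-2, -6, 0, 0, -11, -7]
  [-20, -17, -4, 0, -29, -19]
  [-7, -18, -8, -4, 0, -4]
  [-29, -16, 1, -6, -36, 0]
D(3):
  [0, -7, -1, -1, -9, -8]
  [-6, 0, -4, -2, -15, -11]
  [-2, -6, 0, 0, -11, -7]
  [-6, -10, -4, 0, -15, -11]
  [-7, -14, -8, -4, 0, -4]
  [-1, -5, 1, 1, -10, 0]
D(4):
  [0, -7, -1, -1, -9, -8]
  [-6, 0, -4, -2, -15, -11]
  [-2, -6, 0, 0, -11, -7]
  [-6, -10, -4, 0, -15, -11]
  [-7, -14, -8, -4, 0, -4]
  [-1, -5, 1, 1, -10, 0]
D(5):
  [0, -7, -1, -1, -9, -8]
  [-6, 0, -4, -2, -15, -11]
  [-2, -6, 0, 0, -11, -7]
  [-6, -10, -4, 0, -15, -11]
  [-7, -14, -8, -4, 0, -4]
  [-1, -5, 1, 1, -10, 0]
D(6):
  [0, -7, -1, -1, -9, -8]
  [-6, 0, -4, -2, -15, -11]
  [-2, -6, 0, 0, -11, -7]
  [-6, -10, -4, 0, -15, -11]
  [-5, -9, -3, -3, 0, -4]
  [-1, -5, 1, 1, -10, 0]
Answer: G*[6][3] = 1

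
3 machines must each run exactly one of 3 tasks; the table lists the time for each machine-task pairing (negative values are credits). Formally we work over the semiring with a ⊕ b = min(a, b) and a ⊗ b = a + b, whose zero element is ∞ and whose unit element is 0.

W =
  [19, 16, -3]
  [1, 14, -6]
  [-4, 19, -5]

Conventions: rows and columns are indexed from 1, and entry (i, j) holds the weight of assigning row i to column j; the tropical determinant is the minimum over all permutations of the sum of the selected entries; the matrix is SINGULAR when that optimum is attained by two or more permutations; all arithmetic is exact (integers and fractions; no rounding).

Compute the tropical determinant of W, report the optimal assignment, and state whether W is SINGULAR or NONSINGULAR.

σ = (1, 2, 3): 19 + 14 + (-5) = 28
σ = (1, 3, 2): 19 + (-6) + 19 = 32
σ = (2, 1, 3): 16 + 1 + (-5) = 12
σ = (2, 3, 1): 16 + (-6) + (-4) = 6
σ = (3, 1, 2): (-3) + 1 + 19 = 17
σ = (3, 2, 1): (-3) + 14 + (-4) = 7
Optimal value attained by: σ = (2, 3, 1).
Answer: det⊕(W) = 6; verdict: NONSINGULAR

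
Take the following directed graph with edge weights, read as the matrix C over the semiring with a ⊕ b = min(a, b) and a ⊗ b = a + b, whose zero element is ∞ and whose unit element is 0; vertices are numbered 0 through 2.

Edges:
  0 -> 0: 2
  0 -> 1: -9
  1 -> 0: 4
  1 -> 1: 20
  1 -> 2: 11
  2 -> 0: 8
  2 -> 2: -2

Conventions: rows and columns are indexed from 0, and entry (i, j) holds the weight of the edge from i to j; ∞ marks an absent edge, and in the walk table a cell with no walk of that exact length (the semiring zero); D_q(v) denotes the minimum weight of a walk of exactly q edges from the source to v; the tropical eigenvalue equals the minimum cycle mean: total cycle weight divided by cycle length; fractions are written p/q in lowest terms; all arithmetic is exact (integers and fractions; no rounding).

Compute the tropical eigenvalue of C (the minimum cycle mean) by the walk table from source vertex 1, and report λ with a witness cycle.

q=0: [∞, 0, ∞]
q=1: [4, 20, 11]
q=2: [6, -5, 9]
q=3: [-1, -3, 6]
Optimal cycle mean attained by: cycle 0->1->0, total (-9) + 4, length 2.
Answer: λ = -5/2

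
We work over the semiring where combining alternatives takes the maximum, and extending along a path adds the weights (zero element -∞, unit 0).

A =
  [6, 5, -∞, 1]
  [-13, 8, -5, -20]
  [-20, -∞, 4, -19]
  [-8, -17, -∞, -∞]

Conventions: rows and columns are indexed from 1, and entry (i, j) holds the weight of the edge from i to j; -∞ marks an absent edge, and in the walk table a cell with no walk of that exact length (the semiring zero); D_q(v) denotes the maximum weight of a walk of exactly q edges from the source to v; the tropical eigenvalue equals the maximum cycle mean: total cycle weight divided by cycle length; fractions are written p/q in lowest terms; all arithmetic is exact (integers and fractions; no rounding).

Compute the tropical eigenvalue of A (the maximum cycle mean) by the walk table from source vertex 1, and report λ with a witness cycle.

q=0: [0, -∞, -∞, -∞]
q=1: [6, 5, -∞, 1]
q=2: [12, 13, 0, 7]
q=3: [18, 21, 8, 13]
q=4: [24, 29, 16, 19]
Optimal cycle mean attained by: cycle 2->2, total 8, length 1.
Answer: λ = 8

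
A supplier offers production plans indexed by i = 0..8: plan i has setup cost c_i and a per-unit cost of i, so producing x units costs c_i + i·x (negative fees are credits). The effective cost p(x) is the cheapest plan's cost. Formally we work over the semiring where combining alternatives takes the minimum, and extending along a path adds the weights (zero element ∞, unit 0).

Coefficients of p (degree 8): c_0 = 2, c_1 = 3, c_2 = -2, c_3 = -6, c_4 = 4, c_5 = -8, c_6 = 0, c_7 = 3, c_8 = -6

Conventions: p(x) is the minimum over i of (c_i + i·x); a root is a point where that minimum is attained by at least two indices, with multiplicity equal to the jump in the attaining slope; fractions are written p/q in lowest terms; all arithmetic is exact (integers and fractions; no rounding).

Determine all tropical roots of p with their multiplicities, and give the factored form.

hull edge (i=0, c=2) to (i=3, c=-6): slope -8/3, span 3
hull edge (i=3, c=-6) to (i=5, c=-8): slope -1, span 2
hull edge (i=5, c=-8) to (i=8, c=-6): slope 2/3, span 3
Factored form: p(x) = -6 ⊗ (x ⊕ (-2/3)) ⊗ (x ⊕ (-2/3)) ⊗ (x ⊕ (-2/3)) ⊗ (x ⊕ 1) ⊗ (x ⊕ 1) ⊗ (x ⊕ 8/3) ⊗ (x ⊕ 8/3) ⊗ (x ⊕ 8/3)
Answer: roots = -2/3 (mult 3), 1 (mult 2), 8/3 (mult 3)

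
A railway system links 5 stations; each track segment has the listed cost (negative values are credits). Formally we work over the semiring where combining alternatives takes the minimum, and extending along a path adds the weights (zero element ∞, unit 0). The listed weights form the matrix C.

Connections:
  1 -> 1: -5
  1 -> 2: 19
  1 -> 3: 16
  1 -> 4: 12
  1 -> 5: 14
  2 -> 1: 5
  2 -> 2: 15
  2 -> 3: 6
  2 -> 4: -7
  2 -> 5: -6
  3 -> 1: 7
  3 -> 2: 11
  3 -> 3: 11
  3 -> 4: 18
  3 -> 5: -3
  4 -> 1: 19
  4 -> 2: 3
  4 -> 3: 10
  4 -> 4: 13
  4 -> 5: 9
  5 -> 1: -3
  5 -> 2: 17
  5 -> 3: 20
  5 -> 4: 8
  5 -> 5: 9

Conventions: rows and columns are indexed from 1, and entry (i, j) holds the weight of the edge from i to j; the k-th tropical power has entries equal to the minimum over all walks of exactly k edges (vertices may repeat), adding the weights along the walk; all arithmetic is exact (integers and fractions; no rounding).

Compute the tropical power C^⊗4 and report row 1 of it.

C^⊗2:
  [-10, 14, 11, 7, 9]
  [-9, -4, 3, 2, 2]
  [-6, 14, 17, 4, 5]
  [6, 16, 9, -4, -3]
  [-8, 11, 13, 9, 11]
C^⊗3:
  [-15, 9, 6, 2, 4]
  [-14, 5, 2, -11, -10]
  [-11, 7, 10, 6, 8]
  [-6, -1, 6, 5, 5]
  [-13, 11, 8, 4, 5]
C^⊗4:
  [-20, 4, 1, -3, -1]
  [-19, -8, -1, -2, -2]
  [-16, 8, 5, 0, 1]
  [-11, 8, 5, -8, -7]
  [-18, 6, 3, -1, 1]
Answer: row 1 of C^⊗4 = [-20, 4, 1, -3, -1]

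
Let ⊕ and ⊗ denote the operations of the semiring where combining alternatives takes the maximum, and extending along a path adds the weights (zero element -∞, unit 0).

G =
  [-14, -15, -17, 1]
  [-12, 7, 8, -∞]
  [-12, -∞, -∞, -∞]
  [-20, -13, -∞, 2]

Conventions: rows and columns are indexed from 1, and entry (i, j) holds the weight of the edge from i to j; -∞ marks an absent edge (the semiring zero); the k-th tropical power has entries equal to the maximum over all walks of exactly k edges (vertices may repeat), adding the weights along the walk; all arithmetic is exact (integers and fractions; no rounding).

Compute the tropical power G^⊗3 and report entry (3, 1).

G^⊗2:
  [-19, -8, -7, 3]
  [-4, 14, 15, -11]
  [-26, -27, -29, -11]
  [-18, -6, -5, 4]
G^⊗3:
  [-17, -1, 0, 5]
  [3, 21, 22, -3]
  [-31, -20, -19, -9]
  [-16, 1, 2, 6]
Key observation: the optimum is the walk 3->1->4->1, with weight (-12) + 1 + (-20) = -31.
Optimal value attained by: walk 3->1->4->1.
Answer: (G^⊗3)[3][1] = -31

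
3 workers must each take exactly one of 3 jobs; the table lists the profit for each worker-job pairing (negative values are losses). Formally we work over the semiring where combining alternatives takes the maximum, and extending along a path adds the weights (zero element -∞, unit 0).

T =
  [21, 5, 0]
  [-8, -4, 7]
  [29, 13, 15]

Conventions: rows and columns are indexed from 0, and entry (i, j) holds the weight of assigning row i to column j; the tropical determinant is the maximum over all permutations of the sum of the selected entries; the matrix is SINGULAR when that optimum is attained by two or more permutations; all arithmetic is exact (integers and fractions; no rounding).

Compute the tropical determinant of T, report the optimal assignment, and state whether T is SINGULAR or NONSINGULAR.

σ = (0, 1, 2): 21 + (-4) + 15 = 32
σ = (0, 2, 1): 21 + 7 + 13 = 41
σ = (1, 0, 2): 5 + (-8) + 15 = 12
σ = (1, 2, 0): 5 + 7 + 29 = 41
σ = (2, 0, 1): 0 + (-8) + 13 = 5
σ = (2, 1, 0): 0 + (-4) + 29 = 25
Optimal value attained by: σ = (0, 2, 1).
Answer: det⊕(T) = 41; verdict: SINGULAR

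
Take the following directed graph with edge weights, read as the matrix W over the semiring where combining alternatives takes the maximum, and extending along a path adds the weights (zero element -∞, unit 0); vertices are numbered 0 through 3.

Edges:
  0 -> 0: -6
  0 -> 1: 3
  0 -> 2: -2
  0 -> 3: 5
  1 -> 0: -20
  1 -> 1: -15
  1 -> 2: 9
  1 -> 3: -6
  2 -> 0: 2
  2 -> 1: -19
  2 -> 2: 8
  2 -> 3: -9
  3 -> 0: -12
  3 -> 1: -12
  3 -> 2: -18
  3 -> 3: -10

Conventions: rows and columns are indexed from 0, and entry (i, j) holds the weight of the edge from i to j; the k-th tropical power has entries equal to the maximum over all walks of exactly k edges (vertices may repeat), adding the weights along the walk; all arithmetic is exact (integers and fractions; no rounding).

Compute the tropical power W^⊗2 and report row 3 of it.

W^⊗2:
  [0, -3, 12, -1]
  [11, -10, 17, 0]
  [10, 5, 16, 7]
  [-16, -9, -3, -7]
Answer: row 3 of W^⊗2 = [-16, -9, -3, -7]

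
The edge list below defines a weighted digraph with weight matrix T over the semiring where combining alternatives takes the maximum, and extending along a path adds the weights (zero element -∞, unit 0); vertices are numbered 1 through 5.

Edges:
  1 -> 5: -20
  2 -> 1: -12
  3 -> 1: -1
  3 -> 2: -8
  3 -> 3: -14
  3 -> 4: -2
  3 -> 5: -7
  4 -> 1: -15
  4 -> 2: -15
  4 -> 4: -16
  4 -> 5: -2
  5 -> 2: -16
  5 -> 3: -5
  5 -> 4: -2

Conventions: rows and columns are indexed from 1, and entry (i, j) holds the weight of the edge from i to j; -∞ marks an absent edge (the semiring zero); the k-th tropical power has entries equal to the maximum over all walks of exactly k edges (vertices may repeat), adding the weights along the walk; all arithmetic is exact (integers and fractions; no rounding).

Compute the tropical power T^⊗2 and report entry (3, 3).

T^⊗2:
  [-∞, -36, -25, -22, -∞]
  [-∞, -∞, -∞, -∞, -32]
  [-15, -17, -12, -9, -4]
  [-27, -18, -7, -4, -18]
  [-6, -13, -19, -7, -4]
Key observation: the optimum is the walk 3->5->3, with weight (-7) + (-5) = -12.
Optimal value attained by: walk 3->5->3.
Answer: (T^⊗2)[3][3] = -12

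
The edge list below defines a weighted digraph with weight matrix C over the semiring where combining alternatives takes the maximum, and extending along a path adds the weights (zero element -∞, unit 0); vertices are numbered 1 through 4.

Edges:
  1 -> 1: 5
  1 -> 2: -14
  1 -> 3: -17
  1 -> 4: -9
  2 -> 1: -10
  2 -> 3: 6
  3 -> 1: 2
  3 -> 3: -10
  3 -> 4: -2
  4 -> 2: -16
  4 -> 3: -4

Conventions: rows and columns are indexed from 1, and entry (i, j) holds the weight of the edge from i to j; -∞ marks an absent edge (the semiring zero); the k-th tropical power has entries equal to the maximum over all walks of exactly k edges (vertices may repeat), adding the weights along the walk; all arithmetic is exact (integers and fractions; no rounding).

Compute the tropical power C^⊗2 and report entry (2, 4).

C^⊗2:
  [10, -9, -8, -4]
  [8, -24, -4, 4]
  [7, -12, -6, -7]
  [-2, -∞, -10, -6]
Key observation: the optimum is the walk 2->3->4, with weight 6 + (-2) = 4.
Optimal value attained by: walk 2->3->4.
Answer: (C^⊗2)[2][4] = 4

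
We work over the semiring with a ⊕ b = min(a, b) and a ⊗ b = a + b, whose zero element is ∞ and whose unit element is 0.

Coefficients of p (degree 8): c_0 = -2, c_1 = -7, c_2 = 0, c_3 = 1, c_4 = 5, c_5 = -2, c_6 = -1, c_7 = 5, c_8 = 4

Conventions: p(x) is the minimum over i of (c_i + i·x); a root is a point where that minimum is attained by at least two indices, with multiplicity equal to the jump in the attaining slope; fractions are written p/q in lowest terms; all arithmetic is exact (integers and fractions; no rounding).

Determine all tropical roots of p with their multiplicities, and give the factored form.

hull edge (i=0, c=-2) to (i=1, c=-7): slope -5, span 1
hull edge (i=1, c=-7) to (i=6, c=-1): slope 6/5, span 5
hull edge (i=6, c=-1) to (i=8, c=4): slope 5/2, span 2
Factored form: p(x) = 4 ⊗ (x ⊕ (-5/2)) ⊗ (x ⊕ (-5/2)) ⊗ (x ⊕ (-6/5)) ⊗ (x ⊕ (-6/5)) ⊗ (x ⊕ (-6/5)) ⊗ (x ⊕ (-6/5)) ⊗ (x ⊕ (-6/5)) ⊗ (x ⊕ 5)
Answer: roots = -5/2 (mult 2), -6/5 (mult 5), 5 (mult 1)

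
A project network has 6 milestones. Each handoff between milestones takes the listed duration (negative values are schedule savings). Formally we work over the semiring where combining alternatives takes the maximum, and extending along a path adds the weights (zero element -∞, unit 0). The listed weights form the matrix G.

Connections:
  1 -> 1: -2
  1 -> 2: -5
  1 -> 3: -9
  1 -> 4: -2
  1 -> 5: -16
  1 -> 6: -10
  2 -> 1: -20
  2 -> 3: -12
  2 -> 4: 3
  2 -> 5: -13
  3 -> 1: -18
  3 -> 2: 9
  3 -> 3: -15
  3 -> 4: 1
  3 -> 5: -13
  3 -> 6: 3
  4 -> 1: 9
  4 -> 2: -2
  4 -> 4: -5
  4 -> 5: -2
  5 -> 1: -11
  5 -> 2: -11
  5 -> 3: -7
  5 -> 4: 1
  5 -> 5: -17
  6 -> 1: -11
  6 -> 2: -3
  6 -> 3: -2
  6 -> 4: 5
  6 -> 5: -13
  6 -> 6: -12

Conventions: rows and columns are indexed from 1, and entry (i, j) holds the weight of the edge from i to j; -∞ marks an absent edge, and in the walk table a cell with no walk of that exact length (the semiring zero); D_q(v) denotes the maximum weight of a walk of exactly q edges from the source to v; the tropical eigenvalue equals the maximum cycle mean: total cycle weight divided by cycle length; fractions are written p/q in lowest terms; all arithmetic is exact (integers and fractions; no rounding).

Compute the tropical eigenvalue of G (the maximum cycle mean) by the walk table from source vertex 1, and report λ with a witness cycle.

q=0: [0, -∞, -∞, -∞, -∞, -∞]
q=1: [-2, -5, -9, -2, -16, -10]
q=2: [7, 0, -11, -2, -4, -6]
q=3: [7, 2, -2, 5, -4, -3]
q=4: [14, 7, -2, 5, 3, 1]
q=5: [14, 9, 5, 12, 3, 4]
q=6: [21, 14, 5, 12, 10, 8]
Optimal cycle mean attained by: cycle 1->4->1, total (-2) + 9, length 2.
Answer: λ = 7/2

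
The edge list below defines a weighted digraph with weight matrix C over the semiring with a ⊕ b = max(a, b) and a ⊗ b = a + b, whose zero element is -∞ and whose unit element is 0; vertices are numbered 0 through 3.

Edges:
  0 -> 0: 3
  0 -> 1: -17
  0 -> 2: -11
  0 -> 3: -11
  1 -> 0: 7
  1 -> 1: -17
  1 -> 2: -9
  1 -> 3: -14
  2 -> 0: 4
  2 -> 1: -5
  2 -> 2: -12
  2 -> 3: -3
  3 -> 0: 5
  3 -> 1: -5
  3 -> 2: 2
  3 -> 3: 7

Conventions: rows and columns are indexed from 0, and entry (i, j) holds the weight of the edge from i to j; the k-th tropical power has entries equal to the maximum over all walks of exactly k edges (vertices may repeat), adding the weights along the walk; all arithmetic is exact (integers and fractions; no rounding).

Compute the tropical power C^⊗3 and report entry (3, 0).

C^⊗2:
  [6, -14, -8, -4]
  [10, -10, -4, -4]
  [7, -8, -1, 4]
  [12, 2, 9, 14]
C^⊗3:
  [9, -9, -2, 3]
  [13, -7, -1, 3]
  [10, -1, 6, 11]
  [19, 9, 16, 21]
Key observation: the optimum is the walk 3->3->3->0, with weight 7 + 7 + 5 = 19.
Optimal value attained by: walk 3->3->3->0.
Answer: (C^⊗3)[3][0] = 19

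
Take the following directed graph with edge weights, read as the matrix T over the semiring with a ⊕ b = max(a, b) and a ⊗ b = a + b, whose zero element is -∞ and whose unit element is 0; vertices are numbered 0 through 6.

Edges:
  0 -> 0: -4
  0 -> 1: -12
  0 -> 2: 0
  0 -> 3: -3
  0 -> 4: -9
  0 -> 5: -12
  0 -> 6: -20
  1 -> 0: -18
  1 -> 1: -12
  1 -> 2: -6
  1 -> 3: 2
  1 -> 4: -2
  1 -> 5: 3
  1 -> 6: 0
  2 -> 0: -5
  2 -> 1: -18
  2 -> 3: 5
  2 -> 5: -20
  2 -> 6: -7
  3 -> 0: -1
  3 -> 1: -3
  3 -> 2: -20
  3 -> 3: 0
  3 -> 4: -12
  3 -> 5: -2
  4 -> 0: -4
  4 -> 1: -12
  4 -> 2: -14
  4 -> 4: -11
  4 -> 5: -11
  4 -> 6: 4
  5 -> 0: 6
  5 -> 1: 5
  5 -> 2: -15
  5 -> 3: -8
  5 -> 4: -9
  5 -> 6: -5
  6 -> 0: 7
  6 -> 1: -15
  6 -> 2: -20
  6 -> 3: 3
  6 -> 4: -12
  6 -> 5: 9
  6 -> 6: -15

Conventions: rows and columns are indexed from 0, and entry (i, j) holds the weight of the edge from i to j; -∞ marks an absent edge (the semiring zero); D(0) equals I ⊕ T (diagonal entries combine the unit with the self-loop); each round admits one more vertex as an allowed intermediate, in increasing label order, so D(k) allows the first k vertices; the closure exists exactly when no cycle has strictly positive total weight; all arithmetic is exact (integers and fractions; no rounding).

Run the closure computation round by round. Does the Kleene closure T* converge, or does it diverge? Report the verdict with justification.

D(0):
  [0, -12, 0, -3, -9, -12, -20]
  [-18, 0, -6, 2, -2, 3, 0]
  [-5, -18, 0, 5, -∞, -20, -7]
  [-1, -3, -20, 0, -12, -2, -∞]
  [-4, -12, -14, -∞, 0, -11, 4]
  [6, 5, -15, -8, -9, 0, -5]
  [7, -15, -20, 3, -12, 9, 0]
D(1):
  [0, -12, 0, -3, -9, -12, -20]
  [-18, 0, -6, 2, -2, 3, 0]
  [-5, -17, 0, 5, -14, -17, -7]
  [-1, -3, -1, 0, -10, -2, -21]
  [-4, -12, -4, -7, 0, -11, 4]
  [6, 5, 6, 3, -3, 0, -5]
  [7, -5, 7, 4, -2, 9, 0]
Detection: at round 2, diagonal entry (5, 5) turns strictly positive.
Key observation: the cycle 5->1->5 has total weight 5 + 3, which is strictly positive.
Answer: DIVERGES — positive cycle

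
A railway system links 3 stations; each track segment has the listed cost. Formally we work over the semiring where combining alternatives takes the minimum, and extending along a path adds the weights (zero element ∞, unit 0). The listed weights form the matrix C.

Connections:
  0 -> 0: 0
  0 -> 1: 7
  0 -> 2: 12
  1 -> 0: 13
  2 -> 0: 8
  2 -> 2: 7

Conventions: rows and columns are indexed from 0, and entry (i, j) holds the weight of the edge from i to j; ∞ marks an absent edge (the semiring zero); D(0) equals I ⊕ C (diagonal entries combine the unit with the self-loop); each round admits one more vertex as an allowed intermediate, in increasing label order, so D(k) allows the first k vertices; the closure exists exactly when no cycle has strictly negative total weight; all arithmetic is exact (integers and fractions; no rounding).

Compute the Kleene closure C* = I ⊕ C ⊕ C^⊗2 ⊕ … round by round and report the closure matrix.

D(0):
  [0, 7, 12]
  [13, 0, ∞]
  [8, ∞, 0]
D(1):
  [0, 7, 12]
  [13, 0, 25]
  [8, 15, 0]
D(2):
  [0, 7, 12]
  [13, 0, 25]
  [8, 15, 0]
D(3):
  [0, 7, 12]
  [13, 0, 25]
  [8, 15, 0]
Answer: C* = [[0, 7, 12], [13, 0, 25], [8, 15, 0]]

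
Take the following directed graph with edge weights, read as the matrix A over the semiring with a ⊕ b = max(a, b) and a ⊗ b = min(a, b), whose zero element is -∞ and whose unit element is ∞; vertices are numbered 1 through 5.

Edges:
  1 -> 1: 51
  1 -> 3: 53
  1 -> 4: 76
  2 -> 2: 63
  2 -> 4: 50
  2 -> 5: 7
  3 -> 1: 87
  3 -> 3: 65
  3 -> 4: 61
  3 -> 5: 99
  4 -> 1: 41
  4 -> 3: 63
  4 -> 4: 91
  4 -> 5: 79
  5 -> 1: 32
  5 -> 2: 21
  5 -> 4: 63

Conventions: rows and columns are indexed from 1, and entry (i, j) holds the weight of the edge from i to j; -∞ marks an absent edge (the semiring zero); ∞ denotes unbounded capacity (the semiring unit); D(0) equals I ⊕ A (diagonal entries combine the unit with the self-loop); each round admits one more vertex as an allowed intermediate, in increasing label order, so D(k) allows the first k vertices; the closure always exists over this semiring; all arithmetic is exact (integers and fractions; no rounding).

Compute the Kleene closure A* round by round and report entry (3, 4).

D(0):
  [∞, -∞, 53, 76, -∞]
  [-∞, ∞, -∞, 50, 7]
  [87, -∞, ∞, 61, 99]
  [41, -∞, 63, ∞, 79]
  [32, 21, -∞, 63, ∞]
D(1):
  [∞, -∞, 53, 76, -∞]
  [-∞, ∞, -∞, 50, 7]
  [87, -∞, ∞, 76, 99]
  [41, -∞, 63, ∞, 79]
  [32, 21, 32, 63, ∞]
D(2):
  [∞, -∞, 53, 76, -∞]
  [-∞, ∞, -∞, 50, 7]
  [87, -∞, ∞, 76, 99]
  [41, -∞, 63, ∞, 79]
  [32, 21, 32, 63, ∞]
D(3):
  [∞, -∞, 53, 76, 53]
  [-∞, ∞, -∞, 50, 7]
  [87, -∞, ∞, 76, 99]
  [63, -∞, 63, ∞, 79]
  [32, 21, 32, 63, ∞]
D(4):
  [∞, -∞, 63, 76, 76]
  [50, ∞, 50, 50, 50]
  [87, -∞, ∞, 76, 99]
  [63, -∞, 63, ∞, 79]
  [63, 21, 63, 63, ∞]
D(5):
  [∞, 21, 63, 76, 76]
  [50, ∞, 50, 50, 50]
  [87, 21, ∞, 76, 99]
  [63, 21, 63, ∞, 79]
  [63, 21, 63, 63, ∞]
Answer: A*[3][4] = 76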